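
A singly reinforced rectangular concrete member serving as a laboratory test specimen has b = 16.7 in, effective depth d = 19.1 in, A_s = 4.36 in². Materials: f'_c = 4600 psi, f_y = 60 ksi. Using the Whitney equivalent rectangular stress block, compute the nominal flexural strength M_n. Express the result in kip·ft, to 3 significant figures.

M_n ≈ 373 kip·ft

T = A_s f_y = 4.36 × 60 = 261.6 kips.
a = T/(0.85 f'_c b) = 261.6/(0.85 × 4.6 × 16.7) = 4.006 in.
M_n = T(d − a/2) = 261.6 × (19.1 − 2.003) = 4472.6 kip·in = 4472.6/12 = 372.72 kip·ft.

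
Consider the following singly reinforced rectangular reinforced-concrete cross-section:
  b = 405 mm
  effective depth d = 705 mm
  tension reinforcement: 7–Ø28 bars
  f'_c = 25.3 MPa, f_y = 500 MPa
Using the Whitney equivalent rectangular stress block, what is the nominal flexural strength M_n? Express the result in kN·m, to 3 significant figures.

A_s = 7 × 616 = 4312 mm².
T = A_s f_y = 4312 × 500 = 2156000 N = 2156 kN.
From C = T: a = T/(0.85 f'_c b) = 2156000/(0.85 × 25.3 × 405) = 247.55 mm.
M_n = T(d − a/2) = 2156 kN × (705 − 123.775) mm = 1253.12 kN·m.

M_n ≈ 1250 kN·m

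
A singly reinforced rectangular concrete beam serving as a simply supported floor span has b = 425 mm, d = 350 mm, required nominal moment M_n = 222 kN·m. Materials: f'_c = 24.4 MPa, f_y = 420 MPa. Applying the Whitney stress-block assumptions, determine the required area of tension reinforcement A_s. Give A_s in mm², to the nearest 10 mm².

A_s ≈ 1710 mm²

With M_n = 0.85 f'_c a b (d − a/2), solve the quadratic for a:
a = d − √(d² − 2M_n/(0.85 f'_c b)) = 350 − √(350² − 2 × 222×10⁶/(0.85 × 24.4 × 425)) = 81.43 mm.
A_s = 0.85 f'_c a b / f_y = 0.85 × 24.4 × 81.43 × 425 / 420 = 1709.0 mm².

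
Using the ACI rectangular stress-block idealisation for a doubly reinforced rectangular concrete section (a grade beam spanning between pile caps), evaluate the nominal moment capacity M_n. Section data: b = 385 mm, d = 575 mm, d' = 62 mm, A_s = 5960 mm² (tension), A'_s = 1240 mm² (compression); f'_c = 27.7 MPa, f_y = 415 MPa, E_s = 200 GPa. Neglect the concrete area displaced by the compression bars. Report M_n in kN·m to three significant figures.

Assume both tension and compression steel yield.
Net tension couple steel: A_s − A'_s = 4720 mm².
a = (A_s − A'_s) f_y / (0.85 f'_c b) = 1958800/(0.85 × 27.7 × 385) = 216.09 mm.
c = a/β₁ = 216.09/0.85 = 254.22 mm; ε'_s = 0.003(c − d')/c = 0.0023 ≥ f_y/E_s = 0.0021, so compression steel does yield.
M_n = (A_s − A'_s) f_y (d − a/2) + A'_s f_y (d − d') = [1958800 × (575 − 108.045) + 514600 × (575 − 62)] × 10⁻⁶ = 914.67 + 263.99 = 1178.66 kN·m.

M_n ≈ 1180 kN·m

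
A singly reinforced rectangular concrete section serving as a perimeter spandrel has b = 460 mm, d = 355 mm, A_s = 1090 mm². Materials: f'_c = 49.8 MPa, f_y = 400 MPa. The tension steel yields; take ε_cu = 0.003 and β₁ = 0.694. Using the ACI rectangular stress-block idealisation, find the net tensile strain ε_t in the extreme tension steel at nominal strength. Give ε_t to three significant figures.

a = A_s f_y/(0.85 f'_c b) = 22.39 mm.
β₁ = 0.694, so c = a/β₁ = 22.39/0.694 = 32.26 mm.
From the linear strain diagram with ε_cu = 0.003: ε_t = 0.003 (d − c)/c = 0.003 × (355 − 32.26)/32.26 = 0.0300.
Since ε_t ≥ 0.005, the section is tension-controlled.

ε_t ≈ 0.0300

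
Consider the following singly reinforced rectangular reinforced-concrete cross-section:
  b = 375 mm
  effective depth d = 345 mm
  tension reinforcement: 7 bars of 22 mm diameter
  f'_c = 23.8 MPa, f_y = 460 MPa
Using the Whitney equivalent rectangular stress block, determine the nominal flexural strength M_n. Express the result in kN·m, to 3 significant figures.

A_s = 7 × 380 = 2660 mm².
T = A_s f_y = 2660 × 460 = 1223600 N = 1223.6 kN.
From C = T: a = T/(0.85 f'_c b) = 1223600/(0.85 × 23.8 × 375) = 161.29 mm.
M_n = T(d − a/2) = 1223.6 kN × (345 − 80.645) mm = 323.46 kN·m.

M_n ≈ 323 kN·m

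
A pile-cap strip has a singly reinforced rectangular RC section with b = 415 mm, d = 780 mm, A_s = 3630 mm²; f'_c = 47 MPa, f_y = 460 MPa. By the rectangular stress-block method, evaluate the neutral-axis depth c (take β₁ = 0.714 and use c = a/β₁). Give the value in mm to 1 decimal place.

c ≈ 141.1 mm

T = A_s f_y = 3630 × 460 = 1669800 N = 1669.8 kN.
Setting C = 0.85 f'_c a b equal to T: a = 1669800/(0.85 × 47 × 415) = 100.716 mm.
With β₁ = 0.714, c = a/β₁ = 100.716/0.714 = 141.1 mm.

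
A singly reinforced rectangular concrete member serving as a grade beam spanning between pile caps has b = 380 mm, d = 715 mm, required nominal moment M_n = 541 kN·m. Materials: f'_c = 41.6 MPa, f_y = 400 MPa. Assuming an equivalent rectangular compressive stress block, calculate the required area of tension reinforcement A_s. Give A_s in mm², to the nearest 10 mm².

A_s ≈ 1970 mm²

With M_n = 0.85 f'_c a b (d − a/2), solve the quadratic for a:
a = d − √(d² − 2M_n/(0.85 f'_c b)) = 715 − √(715² − 2 × 541×10⁶/(0.85 × 41.6 × 380)) = 58.72 mm.
A_s = 0.85 f'_c a b / f_y = 0.85 × 41.6 × 58.72 × 380 / 400 = 1972.5 mm².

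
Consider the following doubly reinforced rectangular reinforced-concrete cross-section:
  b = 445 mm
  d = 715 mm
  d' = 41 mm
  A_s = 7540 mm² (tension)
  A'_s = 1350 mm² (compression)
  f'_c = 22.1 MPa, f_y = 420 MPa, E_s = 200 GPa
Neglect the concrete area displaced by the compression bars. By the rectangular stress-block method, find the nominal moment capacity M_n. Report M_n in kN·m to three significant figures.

M_n ≈ 1840 kN·m

Assume both tension and compression steel yield.
Net tension couple steel: A_s − A'_s = 6190 mm².
a = (A_s − A'_s) f_y / (0.85 f'_c b) = 2599800/(0.85 × 22.1 × 445) = 311.01 mm.
c = a/β₁ = 311.01/0.85 = 365.89 mm; ε'_s = 0.003(c − d')/c = 0.0027 ≥ f_y/E_s = 0.0021, so compression steel does yield.
M_n = (A_s − A'_s) f_y (d − a/2) + A'_s f_y (d − d') = [2599800 × (715 − 155.505) + 567000 × (715 − 41)] × 10⁻⁶ = 1454.58 + 382.16 = 1836.74 kN·m.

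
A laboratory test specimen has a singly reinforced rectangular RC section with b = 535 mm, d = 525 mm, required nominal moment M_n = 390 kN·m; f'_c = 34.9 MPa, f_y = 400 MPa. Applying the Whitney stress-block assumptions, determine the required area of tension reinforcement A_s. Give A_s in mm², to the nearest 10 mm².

A_s ≈ 1950 mm²

With M_n = 0.85 f'_c a b (d − a/2), solve the quadratic for a:
a = d − √(d² − 2M_n/(0.85 f'_c b)) = 525 − √(525² − 2 × 390×10⁶/(0.85 × 34.9 × 535)) = 49.10 mm.
A_s = 0.85 f'_c a b / f_y = 0.85 × 34.9 × 49.10 × 535 / 400 = 1948.1 mm².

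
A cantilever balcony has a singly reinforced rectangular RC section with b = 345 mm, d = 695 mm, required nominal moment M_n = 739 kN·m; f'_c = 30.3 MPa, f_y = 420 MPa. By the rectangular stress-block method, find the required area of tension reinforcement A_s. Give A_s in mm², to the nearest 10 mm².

A_s ≈ 2800 mm²

With M_n = 0.85 f'_c a b (d − a/2), solve the quadratic for a:
a = d − √(d² − 2M_n/(0.85 f'_c b)) = 695 − √(695² − 2 × 739×10⁶/(0.85 × 30.3 × 345)) = 132.25 mm.
A_s = 0.85 f'_c a b / f_y = 0.85 × 30.3 × 132.25 × 345 / 420 = 2797.9 mm².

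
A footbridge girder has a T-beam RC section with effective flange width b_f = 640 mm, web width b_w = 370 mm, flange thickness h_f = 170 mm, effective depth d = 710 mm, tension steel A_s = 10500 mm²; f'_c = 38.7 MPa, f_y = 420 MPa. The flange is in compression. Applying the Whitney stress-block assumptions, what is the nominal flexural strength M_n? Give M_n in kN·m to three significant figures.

M_n ≈ 2660 kN·m

Tension: T = A_s f_y = 10500 × 420 = 4410000 N.
Try a within the flange: a = T/(0.85 f'_c b_f) = 4410000/(0.85 × 38.7 × 640) = 209.47 mm.
a = 209.47 > h_f = 170 mm: the block extends into the web. Split into flange-overhang and web parts.
C_f = 0.85 f'_c (b_f − b_w) h_f = 0.85 × 38.7 × (640 − 370) × 170 = 1509881 N.
Remaining web compression depth: a_w = (T − C_f)/(0.85 f'_c b_w) = (4410000 − 1509881)/(0.85 × 38.7 × 370) = 238.28 mm.
M_n = C_f(d − h_f/2) + (T − C_f)(d − a_w/2) = 1509881 × (710 − 85) + 2900119 × (710 − 119.14) = 943.68 + 1713.56 = 2657.24 × 10⁶ N·mm.
M_n = 2657.24 kN·m.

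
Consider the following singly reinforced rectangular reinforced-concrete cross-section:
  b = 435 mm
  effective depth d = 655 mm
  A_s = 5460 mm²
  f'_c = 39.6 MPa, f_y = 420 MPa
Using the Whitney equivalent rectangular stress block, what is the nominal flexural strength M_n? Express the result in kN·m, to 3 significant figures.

M_n ≈ 1320 kN·m

T = A_s f_y = 5460 × 420 = 2293200 N = 2293.2 kN.
From C = T: a = T/(0.85 f'_c b) = 2293200/(0.85 × 39.6 × 435) = 156.62 mm.
M_n = T(d − a/2) = 2293.2 kN × (655 − 78.31) mm = 1322.47 kN·m.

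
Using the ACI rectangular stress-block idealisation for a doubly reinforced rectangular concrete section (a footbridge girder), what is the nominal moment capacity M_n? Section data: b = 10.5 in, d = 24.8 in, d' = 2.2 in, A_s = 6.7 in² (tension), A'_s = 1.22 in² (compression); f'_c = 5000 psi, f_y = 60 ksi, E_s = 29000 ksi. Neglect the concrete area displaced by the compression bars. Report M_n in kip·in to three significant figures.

M_n ≈ 8600 kip·in

Assume both steels yield.
a = (A_s − A'_s) f_y/(0.85 f'_c b) = (6.7 − 1.22) × 60/(0.85 × 5 × 10.5) = 7.368 in.
c = a/β₁ = 7.368/0.8 = 9.210 in; ε'_s = 0.003(c − d')/c = 0.0023 ≥ ε_y = 0.0021, so the compression steel yields.
M_n = (A_s − A'_s) f_y (d − a/2) + A'_s f_y (d − d') = 328.8 × (24.8 − 3.684) + 73.2 × (24.8 − 2.2) = 6942.9 + 1654.3 = 8597.2 kip·in.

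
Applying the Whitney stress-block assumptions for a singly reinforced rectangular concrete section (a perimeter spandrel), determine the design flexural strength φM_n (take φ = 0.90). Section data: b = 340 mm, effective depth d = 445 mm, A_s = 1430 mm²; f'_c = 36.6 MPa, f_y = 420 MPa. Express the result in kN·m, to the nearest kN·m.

φM_n ≈ 225 kN·m

T = A_s f_y = 1430 × 420 = 600600 N = 600.6 kN.
From C = T: a = T/(0.85 f'_c b) = 600600/(0.85 × 36.6 × 340) = 56.78 mm.
M_n = T(d − a/2) = 600.6 kN × (445 − 28.39) mm = 250.22 kN·m.
φM_n = 0.90 × 250.22 = 225.20 kN·m.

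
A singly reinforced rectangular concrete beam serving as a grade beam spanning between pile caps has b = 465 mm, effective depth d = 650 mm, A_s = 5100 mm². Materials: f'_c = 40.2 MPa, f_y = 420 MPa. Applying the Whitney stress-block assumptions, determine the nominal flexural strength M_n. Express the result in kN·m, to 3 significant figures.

M_n ≈ 1250 kN·m

T = A_s f_y = 5100 × 420 = 2142000 N = 2142 kN.
From C = T: a = T/(0.85 f'_c b) = 2142000/(0.85 × 40.2 × 465) = 134.81 mm.
M_n = T(d − a/2) = 2142 kN × (650 − 67.405) mm = 1247.92 kN·m.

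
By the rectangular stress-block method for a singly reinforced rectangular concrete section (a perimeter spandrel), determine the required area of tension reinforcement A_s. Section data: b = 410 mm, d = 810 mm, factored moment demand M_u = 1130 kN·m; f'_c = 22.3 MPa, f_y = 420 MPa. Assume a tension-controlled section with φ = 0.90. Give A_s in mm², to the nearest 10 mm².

M_n = M_u/φ = 1130/0.90 = 1255.56 kN·m.
With M_n = 0.85 f'_c a b (d − a/2), solve the quadratic for a:
a = d − √(d² − 2M_n/(0.85 f'_c b)) = 810 − √(810² − 2 × 1255.56×10⁶/(0.85 × 22.3 × 410)) = 232.95 mm.
A_s = 0.85 f'_c a b / f_y = 0.85 × 22.3 × 232.95 × 410 / 420 = 4310.4 mm².

A_s ≈ 4310 mm²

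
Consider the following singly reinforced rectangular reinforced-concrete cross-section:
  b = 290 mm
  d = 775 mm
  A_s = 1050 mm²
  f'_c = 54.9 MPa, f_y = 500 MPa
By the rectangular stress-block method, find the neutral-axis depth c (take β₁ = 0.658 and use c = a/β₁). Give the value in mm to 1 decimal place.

c ≈ 59.0 mm

T = A_s f_y = 1050 × 500 = 525000 N = 525 kN.
Setting C = 0.85 f'_c a b equal to T: a = 525000/(0.85 × 54.9 × 290) = 38.794 mm.
With β₁ = 0.658, c = a/β₁ = 38.794/0.658 = 59.0 mm.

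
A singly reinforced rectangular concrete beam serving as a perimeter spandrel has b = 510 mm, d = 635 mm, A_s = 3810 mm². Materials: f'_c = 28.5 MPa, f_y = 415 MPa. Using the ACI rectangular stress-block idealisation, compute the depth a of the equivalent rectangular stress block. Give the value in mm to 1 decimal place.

a ≈ 128.0 mm

T = A_s f_y = 3810 × 415 = 1581150 N = 1581.15 kN.
Setting C = 0.85 f'_c a b equal to T: a = 1581150/(0.85 × 28.5 × 510) = 128.0 mm.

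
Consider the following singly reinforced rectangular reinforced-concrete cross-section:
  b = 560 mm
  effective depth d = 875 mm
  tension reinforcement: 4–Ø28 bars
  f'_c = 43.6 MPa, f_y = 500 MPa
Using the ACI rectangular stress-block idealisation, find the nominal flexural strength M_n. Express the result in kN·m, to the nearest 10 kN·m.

M_n ≈ 1040 kN·m

A_s = 4 × 616 = 2464 mm².
T = A_s f_y = 2464 × 500 = 1232000 N = 1232 kN.
From C = T: a = T/(0.85 f'_c b) = 1232000/(0.85 × 43.6 × 560) = 59.36 mm.
M_n = T(d − a/2) = 1232 kN × (875 − 29.68) mm = 1041.43 kN·m.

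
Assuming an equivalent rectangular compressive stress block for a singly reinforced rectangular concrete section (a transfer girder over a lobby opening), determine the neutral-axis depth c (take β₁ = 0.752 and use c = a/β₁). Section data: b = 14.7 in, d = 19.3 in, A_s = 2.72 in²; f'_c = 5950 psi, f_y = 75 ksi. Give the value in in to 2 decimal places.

T = A_s f_y = 2.72 × 75 = 204 kips.
a = T/(0.85 f'_c b) = 204/(0.85 × 5.95 × 14.7) = 2.7440 in.
With β₁ = 0.752, c = a/β₁ = 2.7440/0.752 = 3.65 in.

c ≈ 3.65 in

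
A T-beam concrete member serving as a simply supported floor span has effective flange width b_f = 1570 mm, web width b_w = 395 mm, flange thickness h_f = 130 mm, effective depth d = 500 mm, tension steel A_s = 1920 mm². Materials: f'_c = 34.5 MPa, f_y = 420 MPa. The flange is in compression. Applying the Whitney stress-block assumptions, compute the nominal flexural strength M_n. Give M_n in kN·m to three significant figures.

Tension: T = A_s f_y = 1920 × 420 = 806400 N.
Try a within the flange: a = T/(0.85 f'_c b_f) = 806400/(0.85 × 34.5 × 1570) = 17.52 mm.
Since a = 17.52 ≤ h_f = 130 mm, the stress block lies entirely in the flange; analyse as a rectangular beam of width b_f.
M_n = T(d − a/2) = 806400 × (500 − 8.76) = 396.14 × 10⁶ N·mm.
M_n = 396.14 kN·m.

M_n ≈ 396 kN·m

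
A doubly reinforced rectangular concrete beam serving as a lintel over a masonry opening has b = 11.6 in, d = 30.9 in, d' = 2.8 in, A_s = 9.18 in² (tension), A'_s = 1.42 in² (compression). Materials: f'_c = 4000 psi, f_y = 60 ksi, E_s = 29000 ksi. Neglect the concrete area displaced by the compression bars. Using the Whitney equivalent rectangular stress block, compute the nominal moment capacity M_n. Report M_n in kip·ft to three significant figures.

Assume both steels yield.
a = (A_s − A'_s) f_y/(0.85 f'_c b) = (9.18 − 1.42) × 60/(0.85 × 4 × 11.6) = 11.805 in.
c = a/β₁ = 11.805/0.85 = 13.888 in; ε'_s = 0.003(c − d')/c = 0.0024 ≥ ε_y = 0.0021, so the compression steel yields.
M_n = (A_s − A'_s) f_y (d − a/2) + A'_s f_y (d − d') = 465.6 × (30.9 − 5.9025) + 85.2 × (30.9 − 2.8) = 11638.8 + 2394.1 = 14032.9 kip·in = 14032.9/12 = 1169.41 kip·ft.

M_n ≈ 1170 kip·ft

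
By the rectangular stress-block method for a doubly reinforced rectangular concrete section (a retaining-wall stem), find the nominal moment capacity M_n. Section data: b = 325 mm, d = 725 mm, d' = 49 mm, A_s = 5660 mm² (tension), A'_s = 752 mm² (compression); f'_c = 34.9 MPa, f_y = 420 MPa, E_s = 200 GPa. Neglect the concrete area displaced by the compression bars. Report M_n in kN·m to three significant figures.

Assume both tension and compression steel yield.
Net tension couple steel: A_s − A'_s = 4908 mm².
a = (A_s − A'_s) f_y / (0.85 f'_c b) = 2061360/(0.85 × 34.9 × 325) = 213.81 mm.
c = a/β₁ = 213.81/0.801 = 266.93 mm; ε'_s = 0.003(c − d')/c = 0.0024 ≥ f_y/E_s = 0.0021, so compression steel does yield.
M_n = (A_s − A'_s) f_y (d − a/2) + A'_s f_y (d − d') = [2061360 × (725 − 106.905) + 315840 × (725 − 49)] × 10⁻⁶ = 1274.12 + 213.51 = 1487.63 kN·m.

M_n ≈ 1490 kN·m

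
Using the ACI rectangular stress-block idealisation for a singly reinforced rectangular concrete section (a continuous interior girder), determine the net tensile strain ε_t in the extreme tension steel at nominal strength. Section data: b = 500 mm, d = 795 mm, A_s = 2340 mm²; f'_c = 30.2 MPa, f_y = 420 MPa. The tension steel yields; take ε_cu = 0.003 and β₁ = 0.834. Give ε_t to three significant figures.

a = A_s f_y/(0.85 f'_c b) = 76.57 mm.
β₁ = 0.834, so c = a/β₁ = 76.57/0.834 = 91.81 mm.
From the linear strain diagram with ε_cu = 0.003: ε_t = 0.003 (d − c)/c = 0.003 × (795 − 91.81)/91.81 = 0.0230.
Since ε_t ≥ 0.005, the section is tension-controlled.

ε_t ≈ 0.0230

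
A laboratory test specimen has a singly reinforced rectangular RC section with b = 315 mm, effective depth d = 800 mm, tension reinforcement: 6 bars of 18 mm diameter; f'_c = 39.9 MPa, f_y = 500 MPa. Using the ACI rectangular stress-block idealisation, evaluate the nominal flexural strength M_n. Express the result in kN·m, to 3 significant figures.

A_s = 6 × 254 = 1524 mm².
T = A_s f_y = 1524 × 500 = 762000 N = 762 kN.
From C = T: a = T/(0.85 f'_c b) = 762000/(0.85 × 39.9 × 315) = 71.33 mm.
M_n = T(d − a/2) = 762 kN × (800 − 35.665) mm = 582.42 kN·m.

M_n ≈ 582 kN·m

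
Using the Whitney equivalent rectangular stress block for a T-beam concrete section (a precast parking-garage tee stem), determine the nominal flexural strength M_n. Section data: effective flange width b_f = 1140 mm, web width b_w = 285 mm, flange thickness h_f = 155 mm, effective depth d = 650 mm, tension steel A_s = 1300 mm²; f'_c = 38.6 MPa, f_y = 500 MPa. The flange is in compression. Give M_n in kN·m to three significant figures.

Tension: T = A_s f_y = 1300 × 500 = 650000 N.
Try a within the flange: a = T/(0.85 f'_c b_f) = 650000/(0.85 × 38.6 × 1140) = 17.38 mm.
Since a = 17.38 ≤ h_f = 155 mm, the stress block lies entirely in the flange; analyse as a rectangular beam of width b_f.
M_n = T(d − a/2) = 650000 × (650 − 8.69) = 416.85 × 10⁶ N·mm.
M_n = 416.85 kN·m.

M_n ≈ 417 kN·m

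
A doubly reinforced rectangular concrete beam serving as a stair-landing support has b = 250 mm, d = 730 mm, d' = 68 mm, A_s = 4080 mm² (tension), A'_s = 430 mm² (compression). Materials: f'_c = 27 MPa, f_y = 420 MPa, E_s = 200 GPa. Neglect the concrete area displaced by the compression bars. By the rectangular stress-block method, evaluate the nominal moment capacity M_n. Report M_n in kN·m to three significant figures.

M_n ≈ 1030 kN·m

Assume both tension and compression steel yield.
Net tension couple steel: A_s − A'_s = 3650 mm².
a = (A_s − A'_s) f_y / (0.85 f'_c b) = 1533000/(0.85 × 27 × 250) = 267.19 mm.
c = a/β₁ = 267.19/0.85 = 314.34 mm; ε'_s = 0.003(c − d')/c = 0.0024 ≥ f_y/E_s = 0.0021, so compression steel does yield.
M_n = (A_s − A'_s) f_y (d − a/2) + A'_s f_y (d − d') = [1533000 × (730 − 133.595) + 180600 × (730 − 68)] × 10⁻⁶ = 914.29 + 119.56 = 1033.85 kN·m.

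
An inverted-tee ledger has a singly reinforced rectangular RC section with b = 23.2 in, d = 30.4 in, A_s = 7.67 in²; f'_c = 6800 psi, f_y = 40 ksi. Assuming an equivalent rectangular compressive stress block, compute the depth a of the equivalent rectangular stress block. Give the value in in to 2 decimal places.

a ≈ 2.29 in

T = A_s f_y = 7.67 × 40 = 306.8 kips.
a = T/(0.85 f'_c b) = 306.8/(0.85 × 6.8 × 23.2) = 2.29 in.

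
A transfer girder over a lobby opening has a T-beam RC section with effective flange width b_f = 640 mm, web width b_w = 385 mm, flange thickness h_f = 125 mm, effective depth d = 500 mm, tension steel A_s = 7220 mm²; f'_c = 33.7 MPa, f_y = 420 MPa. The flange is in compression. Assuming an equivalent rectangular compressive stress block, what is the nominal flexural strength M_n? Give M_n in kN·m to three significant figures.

M_n ≈ 1260 kN·m

Tension: T = A_s f_y = 7220 × 420 = 3032400 N.
Try a within the flange: a = T/(0.85 f'_c b_f) = 3032400/(0.85 × 33.7 × 640) = 165.41 mm.
a = 165.41 > h_f = 125 mm: the block extends into the web. Split into flange-overhang and web parts.
C_f = 0.85 f'_c (b_f − b_w) h_f = 0.85 × 33.7 × (640 − 385) × 125 = 913059 N.
Remaining web compression depth: a_w = (T − C_f)/(0.85 f'_c b_w) = (3032400 − 913059)/(0.85 × 33.7 × 385) = 192.17 mm.
M_n = C_f(d − h_f/2) + (T − C_f)(d − a_w/2) = 913059 × (500 − 62.5) + 2119341 × (500 − 96.085) = 399.46 + 856.03 = 1255.49 × 10⁶ N·mm.
M_n = 1255.49 kN·m.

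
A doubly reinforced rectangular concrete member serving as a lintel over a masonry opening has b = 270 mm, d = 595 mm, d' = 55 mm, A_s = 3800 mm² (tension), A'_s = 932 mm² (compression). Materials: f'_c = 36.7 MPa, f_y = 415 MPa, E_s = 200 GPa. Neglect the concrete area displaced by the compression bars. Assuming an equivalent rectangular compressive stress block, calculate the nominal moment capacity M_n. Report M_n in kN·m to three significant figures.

Assume both tension and compression steel yield.
Net tension couple steel: A_s − A'_s = 2868 mm².
a = (A_s − A'_s) f_y / (0.85 f'_c b) = 1190220/(0.85 × 36.7 × 270) = 141.31 mm.
c = a/β₁ = 141.31/0.788 = 179.33 mm; ε'_s = 0.003(c − d')/c = 0.0021 ≥ f_y/E_s = 0.0021, so compression steel does yield.
M_n = (A_s − A'_s) f_y (d − a/2) + A'_s f_y (d − d') = [1190220 × (595 − 70.655) + 386780 × (595 − 55)] × 10⁻⁶ = 624.09 + 208.86 = 832.95 kN·m.

M_n ≈ 833 kN·m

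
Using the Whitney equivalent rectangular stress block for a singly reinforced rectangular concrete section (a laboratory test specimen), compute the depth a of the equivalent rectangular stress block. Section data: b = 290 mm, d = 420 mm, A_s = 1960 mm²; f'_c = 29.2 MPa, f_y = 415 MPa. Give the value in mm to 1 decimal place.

T = A_s f_y = 1960 × 415 = 813400 N = 813.4 kN.
Setting C = 0.85 f'_c a b equal to T: a = 813400/(0.85 × 29.2 × 290) = 113.0 mm.

a ≈ 113.0 mm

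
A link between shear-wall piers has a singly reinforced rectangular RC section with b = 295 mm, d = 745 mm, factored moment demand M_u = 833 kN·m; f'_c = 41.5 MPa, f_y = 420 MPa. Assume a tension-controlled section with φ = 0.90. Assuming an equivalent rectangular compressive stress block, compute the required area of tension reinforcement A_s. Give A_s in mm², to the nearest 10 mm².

M_n = M_u/φ = 833/0.90 = 925.556 kN·m.
With M_n = 0.85 f'_c a b (d − a/2), solve the quadratic for a:
a = d − √(d² − 2M_n/(0.85 f'_c b)) = 745 − √(745² − 2 × 925.556×10⁶/(0.85 × 41.5 × 295)) = 130.88 mm.
A_s = 0.85 f'_c a b / f_y = 0.85 × 41.5 × 130.88 × 295 / 420 = 3242.7 mm².

A_s ≈ 3240 mm²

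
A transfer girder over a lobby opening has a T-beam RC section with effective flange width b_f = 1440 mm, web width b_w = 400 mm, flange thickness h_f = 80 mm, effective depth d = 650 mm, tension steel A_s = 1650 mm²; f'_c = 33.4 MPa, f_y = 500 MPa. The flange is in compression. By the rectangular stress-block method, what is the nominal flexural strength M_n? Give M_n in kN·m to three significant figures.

M_n ≈ 528 kN·m

Tension: T = A_s f_y = 1650 × 500 = 825000 N.
Try a within the flange: a = T/(0.85 f'_c b_f) = 825000/(0.85 × 33.4 × 1440) = 20.18 mm.
Since a = 20.18 ≤ h_f = 80 mm, the stress block lies entirely in the flange; analyse as a rectangular beam of width b_f.
M_n = T(d − a/2) = 825000 × (650 − 10.09) = 527.93 × 10⁶ N·mm.
M_n = 527.93 kN·m.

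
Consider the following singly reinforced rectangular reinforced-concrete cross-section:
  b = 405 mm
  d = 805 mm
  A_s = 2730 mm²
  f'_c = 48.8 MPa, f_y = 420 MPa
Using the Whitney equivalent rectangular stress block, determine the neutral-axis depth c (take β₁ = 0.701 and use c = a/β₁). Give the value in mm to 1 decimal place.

T = A_s f_y = 2730 × 420 = 1146600 N = 1146.6 kN.
Setting C = 0.85 f'_c a b equal to T: a = 1146600/(0.85 × 48.8 × 405) = 68.252 mm.
With β₁ = 0.701, c = a/β₁ = 68.252/0.701 = 97.4 mm.

c ≈ 97.4 mm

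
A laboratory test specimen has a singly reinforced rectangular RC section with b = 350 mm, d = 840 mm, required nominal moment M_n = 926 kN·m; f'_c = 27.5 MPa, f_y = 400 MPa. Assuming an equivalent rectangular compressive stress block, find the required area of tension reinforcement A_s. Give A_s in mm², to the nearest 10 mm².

With M_n = 0.85 f'_c a b (d − a/2), solve the quadratic for a:
a = d − √(d² − 2M_n/(0.85 f'_c b)) = 840 − √(840² − 2 × 926×10⁶/(0.85 × 27.5 × 350)) = 147.74 mm.
A_s = 0.85 f'_c a b / f_y = 0.85 × 27.5 × 147.74 × 350 / 400 = 3021.7 mm².

A_s ≈ 3020 mm²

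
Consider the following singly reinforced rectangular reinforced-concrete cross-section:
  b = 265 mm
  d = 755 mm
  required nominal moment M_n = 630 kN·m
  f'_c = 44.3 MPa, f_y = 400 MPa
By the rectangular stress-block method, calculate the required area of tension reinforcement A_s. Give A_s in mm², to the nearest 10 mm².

With M_n = 0.85 f'_c a b (d − a/2), solve the quadratic for a:
a = d − √(d² − 2M_n/(0.85 f'_c b)) = 755 − √(755² − 2 × 630×10⁶/(0.85 × 44.3 × 265)) = 88.85 mm.
A_s = 0.85 f'_c a b / f_y = 0.85 × 44.3 × 88.85 × 265 / 400 = 2216.5 mm².

A_s ≈ 2220 mm²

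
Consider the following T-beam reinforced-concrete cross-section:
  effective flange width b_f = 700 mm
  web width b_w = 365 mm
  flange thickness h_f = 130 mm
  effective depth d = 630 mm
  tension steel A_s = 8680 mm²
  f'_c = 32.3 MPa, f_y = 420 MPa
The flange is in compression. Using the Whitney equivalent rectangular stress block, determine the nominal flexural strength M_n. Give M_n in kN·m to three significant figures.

M_n ≈ 1920 kN·m

Tension: T = A_s f_y = 8680 × 420 = 3645600 N.
Try a within the flange: a = T/(0.85 f'_c b_f) = 3645600/(0.85 × 32.3 × 700) = 189.69 mm.
a = 189.69 > h_f = 130 mm: the block extends into the web. Split into flange-overhang and web parts.
C_f = 0.85 f'_c (b_f − b_w) h_f = 0.85 × 32.3 × (700 − 365) × 130 = 1195665 N.
Remaining web compression depth: a_w = (T − C_f)/(0.85 f'_c b_w) = (3645600 − 1195665)/(0.85 × 32.3 × 365) = 244.48 mm.
M_n = C_f(d − h_f/2) + (T − C_f)(d − a_w/2) = 1195665 × (630 − 65) + 2449935 × (630 − 122.24) = 675.55 + 1243.98 = 1919.53 × 10⁶ N·mm.
M_n = 1919.53 kN·m.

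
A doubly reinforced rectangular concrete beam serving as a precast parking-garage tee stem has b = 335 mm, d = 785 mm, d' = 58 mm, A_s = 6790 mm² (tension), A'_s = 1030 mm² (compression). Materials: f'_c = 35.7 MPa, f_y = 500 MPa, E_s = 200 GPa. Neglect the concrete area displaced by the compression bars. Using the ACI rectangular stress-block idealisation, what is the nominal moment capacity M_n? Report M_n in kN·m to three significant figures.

M_n ≈ 2230 kN·m

Assume both tension and compression steel yield.
Net tension couple steel: A_s − A'_s = 5760 mm².
a = (A_s − A'_s) f_y / (0.85 f'_c b) = 2880000/(0.85 × 35.7 × 335) = 283.31 mm.
c = a/β₁ = 283.31/0.795 = 356.36 mm; ε'_s = 0.003(c − d')/c = 0.0025 ≥ f_y/E_s = 0.0025, so compression steel does yield.
M_n = (A_s − A'_s) f_y (d − a/2) + A'_s f_y (d − d') = [2880000 × (785 − 141.655) + 515000 × (785 − 58)] × 10⁻⁶ = 1852.83 + 374.41 = 2227.24 kN·m.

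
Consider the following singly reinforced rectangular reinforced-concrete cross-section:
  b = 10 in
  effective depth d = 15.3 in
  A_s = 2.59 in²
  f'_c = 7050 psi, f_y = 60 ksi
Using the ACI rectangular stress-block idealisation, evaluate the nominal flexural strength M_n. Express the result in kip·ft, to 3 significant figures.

M_n ≈ 181 kip·ft

T = A_s f_y = 2.59 × 60 = 155.4 kips.
a = T/(0.85 f'_c b) = 155.4/(0.85 × 7.05 × 10) = 2.593 in.
M_n = T(d − a/2) = 155.4 × (15.3 − 1.2965) = 2176.1 kip·in = 2176.1/12 = 181.34 kip·ft.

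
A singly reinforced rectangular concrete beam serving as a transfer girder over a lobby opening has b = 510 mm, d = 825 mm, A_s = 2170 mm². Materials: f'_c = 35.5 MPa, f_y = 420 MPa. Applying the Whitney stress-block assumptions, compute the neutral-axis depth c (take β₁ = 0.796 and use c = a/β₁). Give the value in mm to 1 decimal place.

c ≈ 74.4 mm

T = A_s f_y = 2170 × 420 = 911400 N = 911.4 kN.
Setting C = 0.85 f'_c a b equal to T: a = 911400/(0.85 × 35.5 × 510) = 59.223 mm.
With β₁ = 0.796, c = a/β₁ = 59.223/0.796 = 74.4 mm.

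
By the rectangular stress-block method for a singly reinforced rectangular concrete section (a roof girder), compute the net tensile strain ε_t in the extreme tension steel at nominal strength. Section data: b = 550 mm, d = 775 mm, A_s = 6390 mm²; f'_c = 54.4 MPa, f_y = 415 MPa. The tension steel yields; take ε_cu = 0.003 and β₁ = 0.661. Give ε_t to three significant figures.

a = A_s f_y/(0.85 f'_c b) = 104.27 mm.
β₁ = 0.661, so c = a/β₁ = 104.27/0.661 = 157.75 mm.
From the linear strain diagram with ε_cu = 0.003: ε_t = 0.003 (d − c)/c = 0.003 × (775 − 157.75)/157.75 = 0.0117.
Since ε_t ≥ 0.005, the section is tension-controlled.

ε_t ≈ 0.0117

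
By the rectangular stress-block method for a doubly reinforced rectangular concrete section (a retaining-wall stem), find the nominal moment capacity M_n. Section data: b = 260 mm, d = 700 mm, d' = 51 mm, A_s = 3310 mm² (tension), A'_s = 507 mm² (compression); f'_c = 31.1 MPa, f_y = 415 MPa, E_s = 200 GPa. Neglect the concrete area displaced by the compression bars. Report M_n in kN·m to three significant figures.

Assume both tension and compression steel yield.
Net tension couple steel: A_s − A'_s = 2803 mm².
a = (A_s − A'_s) f_y / (0.85 f'_c b) = 1163245/(0.85 × 31.1 × 260) = 169.25 mm.
c = a/β₁ = 169.25/0.828 = 204.41 mm; ε'_s = 0.003(c − d')/c = 0.0023 ≥ f_y/E_s = 0.0021, so compression steel does yield.
M_n = (A_s − A'_s) f_y (d − a/2) + A'_s f_y (d − d') = [1163245 × (700 − 84.625) + 210405 × (700 − 51)] × 10⁻⁶ = 715.83 + 136.55 = 852.38 kN·m.

M_n ≈ 852 kN·m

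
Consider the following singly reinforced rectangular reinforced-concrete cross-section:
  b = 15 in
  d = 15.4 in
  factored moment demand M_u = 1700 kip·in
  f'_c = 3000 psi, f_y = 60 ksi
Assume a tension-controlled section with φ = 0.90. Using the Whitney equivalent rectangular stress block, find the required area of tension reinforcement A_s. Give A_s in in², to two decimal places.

M_n = M_u/φ = 1700/0.90 = 1888.89 kip·in.
From M_n = 0.85 f'_c a b (d − a/2):
a = d − √(d² − 2M_n/(0.85 f'_c b)) = 15.4 − √(15.4² − 2 × 1888.89/(0.85 × 3 × 15)) = 3.636 in.
A_s = 0.85 f'_c a b / f_y = 0.85 × 3 × 3.636 × 15 / 60 = 2.318 in².

A_s ≈ 2.32 in²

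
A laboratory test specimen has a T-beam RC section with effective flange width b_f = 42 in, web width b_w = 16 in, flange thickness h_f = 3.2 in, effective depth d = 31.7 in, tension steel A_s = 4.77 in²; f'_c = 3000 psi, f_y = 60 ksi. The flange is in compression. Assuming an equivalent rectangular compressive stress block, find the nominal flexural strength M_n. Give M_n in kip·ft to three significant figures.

Tension: T = A_s f_y = 4.77 × 60 = 286.2 kips.
Try a within the flange: a = T/(0.85 f'_c b_f) = 286.2/(0.85 × 3 × 42) = 2.672 in.
Since a = 2.672 ≤ h_f = 3.2 in, the stress block lies entirely in the flange; analyse as a rectangular beam of width b_f.
M_n = T(d − a/2) = 286.2 × (31.7 − 1.336) = 8690.2 kip·in.
M_n = 8690.2/12 = 724.18 kip·ft.

M_n ≈ 724 kip·ft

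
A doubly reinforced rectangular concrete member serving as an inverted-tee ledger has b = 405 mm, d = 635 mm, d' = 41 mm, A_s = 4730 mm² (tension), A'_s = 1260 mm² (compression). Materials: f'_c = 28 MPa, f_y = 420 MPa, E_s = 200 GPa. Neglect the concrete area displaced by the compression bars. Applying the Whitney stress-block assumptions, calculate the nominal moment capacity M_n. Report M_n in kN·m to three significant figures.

M_n ≈ 1130 kN·m

Assume both tension and compression steel yield.
Net tension couple steel: A_s − A'_s = 3470 mm².
a = (A_s − A'_s) f_y / (0.85 f'_c b) = 1457400/(0.85 × 28 × 405) = 151.20 mm.
c = a/β₁ = 151.20/0.85 = 177.88 mm; ε'_s = 0.003(c − d')/c = 0.0023 ≥ f_y/E_s = 0.0021, so compression steel does yield.
M_n = (A_s − A'_s) f_y (d − a/2) + A'_s f_y (d − d') = [1457400 × (635 − 75.6) + 529200 × (635 − 41)] × 10⁻⁶ = 815.27 + 314.34 = 1129.61 kN·m.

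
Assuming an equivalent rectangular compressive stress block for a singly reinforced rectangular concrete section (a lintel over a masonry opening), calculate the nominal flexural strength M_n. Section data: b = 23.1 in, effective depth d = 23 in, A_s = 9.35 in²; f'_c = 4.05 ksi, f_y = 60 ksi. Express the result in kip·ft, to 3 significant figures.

M_n ≈ 910 kip·ft

T = A_s f_y = 9.35 × 60 = 561 kips.
a = T/(0.85 f'_c b) = 561/(0.85 × 4.05 × 23.1) = 7.055 in.
M_n = T(d − a/2) = 561 × (23 − 3.5275) = 10924.1 kip·in = 10924.1/12 = 910.34 kip·ft.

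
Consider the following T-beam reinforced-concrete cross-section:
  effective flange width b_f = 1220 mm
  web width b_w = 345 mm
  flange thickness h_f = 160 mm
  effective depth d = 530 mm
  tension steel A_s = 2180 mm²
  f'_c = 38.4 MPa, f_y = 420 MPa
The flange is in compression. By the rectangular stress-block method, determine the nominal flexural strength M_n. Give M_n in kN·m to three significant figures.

M_n ≈ 475 kN·m

Tension: T = A_s f_y = 2180 × 420 = 915600 N.
Try a within the flange: a = T/(0.85 f'_c b_f) = 915600/(0.85 × 38.4 × 1220) = 22.99 mm.
Since a = 22.99 ≤ h_f = 160 mm, the stress block lies entirely in the flange; analyse as a rectangular beam of width b_f.
M_n = T(d − a/2) = 915600 × (530 − 11.495) = 474.74 × 10⁶ N·mm.
M_n = 474.74 kN·m.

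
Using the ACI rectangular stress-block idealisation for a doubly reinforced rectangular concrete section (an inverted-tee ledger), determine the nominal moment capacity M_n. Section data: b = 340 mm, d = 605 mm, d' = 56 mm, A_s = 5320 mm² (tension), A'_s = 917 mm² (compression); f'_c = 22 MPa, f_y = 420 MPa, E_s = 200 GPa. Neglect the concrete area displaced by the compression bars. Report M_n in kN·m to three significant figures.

Assume both tension and compression steel yield.
Net tension couple steel: A_s − A'_s = 4403 mm².
a = (A_s − A'_s) f_y / (0.85 f'_c b) = 1849260/(0.85 × 22 × 340) = 290.86 mm.
c = a/β₁ = 290.86/0.85 = 342.19 mm; ε'_s = 0.003(c − d')/c = 0.0025 ≥ f_y/E_s = 0.0021, so compression steel does yield.
M_n = (A_s − A'_s) f_y (d − a/2) + A'_s f_y (d − d') = [1849260 × (605 − 145.43) + 385140 × (605 − 56)] × 10⁻⁶ = 849.86 + 211.44 = 1061.30 kN·m.

M_n ≈ 1060 kN·m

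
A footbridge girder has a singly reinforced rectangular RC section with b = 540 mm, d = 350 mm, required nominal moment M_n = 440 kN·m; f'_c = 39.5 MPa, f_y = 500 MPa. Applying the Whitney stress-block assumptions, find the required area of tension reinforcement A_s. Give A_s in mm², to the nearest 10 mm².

With M_n = 0.85 f'_c a b (d − a/2), solve the quadratic for a:
a = d − √(d² − 2M_n/(0.85 f'_c b)) = 350 − √(350² − 2 × 440×10⁶/(0.85 × 39.5 × 540)) = 78.04 mm.
A_s = 0.85 f'_c a b / f_y = 0.85 × 39.5 × 78.04 × 540 / 500 = 2829.8 mm².

A_s ≈ 2830 mm²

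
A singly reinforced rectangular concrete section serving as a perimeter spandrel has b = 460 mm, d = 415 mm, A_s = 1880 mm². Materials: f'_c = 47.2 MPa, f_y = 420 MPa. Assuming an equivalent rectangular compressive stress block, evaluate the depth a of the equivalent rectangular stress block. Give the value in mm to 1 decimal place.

T = A_s f_y = 1880 × 420 = 789600 N = 789.6 kN.
Setting C = 0.85 f'_c a b equal to T: a = 789600/(0.85 × 47.2 × 460) = 42.8 mm.

a ≈ 42.8 mm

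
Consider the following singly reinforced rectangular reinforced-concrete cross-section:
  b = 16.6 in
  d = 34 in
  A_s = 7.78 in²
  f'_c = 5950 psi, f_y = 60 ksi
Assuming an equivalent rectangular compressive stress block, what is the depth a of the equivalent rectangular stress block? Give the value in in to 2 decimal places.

T = A_s f_y = 7.78 × 60 = 466.8 kips.
a = T/(0.85 f'_c b) = 466.8/(0.85 × 5.95 × 16.6) = 5.56 in.

a ≈ 5.56 in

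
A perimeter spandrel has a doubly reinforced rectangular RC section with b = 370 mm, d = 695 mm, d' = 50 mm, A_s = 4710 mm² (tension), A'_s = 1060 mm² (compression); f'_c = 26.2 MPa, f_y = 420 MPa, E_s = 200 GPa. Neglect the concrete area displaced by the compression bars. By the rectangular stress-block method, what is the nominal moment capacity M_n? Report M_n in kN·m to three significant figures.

M_n ≈ 1210 kN·m

Assume both tension and compression steel yield.
Net tension couple steel: A_s − A'_s = 3650 mm².
a = (A_s − A'_s) f_y / (0.85 f'_c b) = 1533000/(0.85 × 26.2 × 370) = 186.05 mm.
c = a/β₁ = 186.05/0.85 = 218.88 mm; ε'_s = 0.003(c − d')/c = 0.0023 ≥ f_y/E_s = 0.0021, so compression steel does yield.
M_n = (A_s − A'_s) f_y (d − a/2) + A'_s f_y (d − d') = [1533000 × (695 − 93.025) + 445200 × (695 − 50)] × 10⁻⁶ = 922.83 + 287.15 = 1209.98 kN·m.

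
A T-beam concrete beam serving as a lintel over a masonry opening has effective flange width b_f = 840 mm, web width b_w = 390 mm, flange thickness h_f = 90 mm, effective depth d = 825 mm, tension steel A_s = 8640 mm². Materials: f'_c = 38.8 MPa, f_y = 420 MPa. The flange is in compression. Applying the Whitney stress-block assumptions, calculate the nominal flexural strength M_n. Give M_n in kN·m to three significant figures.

M_n ≈ 2730 kN·m

Tension: T = A_s f_y = 8640 × 420 = 3628800 N.
Try a within the flange: a = T/(0.85 f'_c b_f) = 3628800/(0.85 × 38.8 × 840) = 130.99 mm.
a = 130.99 > h_f = 90 mm: the block extends into the web. Split into flange-overhang and web parts.
C_f = 0.85 f'_c (b_f − b_w) h_f = 0.85 × 38.8 × (840 − 390) × 90 = 1335690 N.
Remaining web compression depth: a_w = (T − C_f)/(0.85 f'_c b_w) = (3628800 − 1335690)/(0.85 × 38.8 × 390) = 178.28 mm.
M_n = C_f(d − h_f/2) + (T − C_f)(d − a_w/2) = 1335690 × (825 − 45) + 2293110 × (825 − 89.14) = 1041.84 + 1687.41 = 2729.25 × 10⁶ N·mm.
M_n = 2729.25 kN·m.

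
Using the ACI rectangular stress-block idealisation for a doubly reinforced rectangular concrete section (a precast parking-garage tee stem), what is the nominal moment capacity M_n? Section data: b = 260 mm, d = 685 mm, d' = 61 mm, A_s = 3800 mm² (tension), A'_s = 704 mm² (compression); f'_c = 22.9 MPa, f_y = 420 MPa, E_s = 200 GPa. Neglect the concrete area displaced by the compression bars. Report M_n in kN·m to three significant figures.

M_n ≈ 908 kN·m

Assume both tension and compression steel yield.
Net tension couple steel: A_s − A'_s = 3096 mm².
a = (A_s − A'_s) f_y / (0.85 f'_c b) = 1300320/(0.85 × 22.9 × 260) = 256.93 mm.
c = a/β₁ = 256.93/0.85 = 302.27 mm; ε'_s = 0.003(c − d')/c = 0.0024 ≥ f_y/E_s = 0.0021, so compression steel does yield.
M_n = (A_s − A'_s) f_y (d − a/2) + A'_s f_y (d − d') = [1300320 × (685 − 128.465) + 295680 × (685 − 61)] × 10⁻⁶ = 723.67 + 184.50 = 908.17 kN·m.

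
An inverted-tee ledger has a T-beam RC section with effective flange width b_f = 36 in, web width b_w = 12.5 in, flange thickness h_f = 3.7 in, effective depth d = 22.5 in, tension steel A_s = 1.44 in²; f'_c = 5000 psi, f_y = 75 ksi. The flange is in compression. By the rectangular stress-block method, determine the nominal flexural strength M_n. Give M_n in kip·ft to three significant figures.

Tension: T = A_s f_y = 1.44 × 75 = 108 kips.
Try a within the flange: a = T/(0.85 f'_c b_f) = 108/(0.85 × 5 × 36) = 0.706 in.
Since a = 0.706 ≤ h_f = 3.7 in, the stress block lies entirely in the flange; analyse as a rectangular beam of width b_f.
M_n = T(d − a/2) = 108 × (22.5 − 0.353) = 2391.9 kip·in.
M_n = 2391.9/12 = 199.33 kip·ft.

M_n ≈ 199 kip·ft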